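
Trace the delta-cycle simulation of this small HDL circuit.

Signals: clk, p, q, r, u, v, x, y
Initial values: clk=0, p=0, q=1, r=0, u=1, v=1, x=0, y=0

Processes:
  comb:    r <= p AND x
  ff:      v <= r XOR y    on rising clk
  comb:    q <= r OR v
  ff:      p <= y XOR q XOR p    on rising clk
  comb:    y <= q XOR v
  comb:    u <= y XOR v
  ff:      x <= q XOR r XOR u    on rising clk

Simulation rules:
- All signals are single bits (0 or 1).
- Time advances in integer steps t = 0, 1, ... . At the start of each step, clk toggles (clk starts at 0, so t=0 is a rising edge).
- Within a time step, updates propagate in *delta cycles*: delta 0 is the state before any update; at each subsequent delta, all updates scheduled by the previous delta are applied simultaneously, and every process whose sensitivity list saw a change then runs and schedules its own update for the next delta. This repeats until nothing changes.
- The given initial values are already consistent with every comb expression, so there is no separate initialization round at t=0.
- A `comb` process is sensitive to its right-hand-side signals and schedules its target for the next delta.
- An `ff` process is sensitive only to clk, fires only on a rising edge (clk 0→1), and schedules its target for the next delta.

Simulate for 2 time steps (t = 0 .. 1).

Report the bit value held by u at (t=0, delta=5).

[bits: q,u,y,p,x,clk,r,v]
t=0: Δ0=11000001 Δ1=11000101 Δ2=11010100 Δ3=00110100 Δ4=01010100 Δ5=00010100 | 5Δ
t=1: Δ0=00010100 Δ1=00010000 | 1Δ

0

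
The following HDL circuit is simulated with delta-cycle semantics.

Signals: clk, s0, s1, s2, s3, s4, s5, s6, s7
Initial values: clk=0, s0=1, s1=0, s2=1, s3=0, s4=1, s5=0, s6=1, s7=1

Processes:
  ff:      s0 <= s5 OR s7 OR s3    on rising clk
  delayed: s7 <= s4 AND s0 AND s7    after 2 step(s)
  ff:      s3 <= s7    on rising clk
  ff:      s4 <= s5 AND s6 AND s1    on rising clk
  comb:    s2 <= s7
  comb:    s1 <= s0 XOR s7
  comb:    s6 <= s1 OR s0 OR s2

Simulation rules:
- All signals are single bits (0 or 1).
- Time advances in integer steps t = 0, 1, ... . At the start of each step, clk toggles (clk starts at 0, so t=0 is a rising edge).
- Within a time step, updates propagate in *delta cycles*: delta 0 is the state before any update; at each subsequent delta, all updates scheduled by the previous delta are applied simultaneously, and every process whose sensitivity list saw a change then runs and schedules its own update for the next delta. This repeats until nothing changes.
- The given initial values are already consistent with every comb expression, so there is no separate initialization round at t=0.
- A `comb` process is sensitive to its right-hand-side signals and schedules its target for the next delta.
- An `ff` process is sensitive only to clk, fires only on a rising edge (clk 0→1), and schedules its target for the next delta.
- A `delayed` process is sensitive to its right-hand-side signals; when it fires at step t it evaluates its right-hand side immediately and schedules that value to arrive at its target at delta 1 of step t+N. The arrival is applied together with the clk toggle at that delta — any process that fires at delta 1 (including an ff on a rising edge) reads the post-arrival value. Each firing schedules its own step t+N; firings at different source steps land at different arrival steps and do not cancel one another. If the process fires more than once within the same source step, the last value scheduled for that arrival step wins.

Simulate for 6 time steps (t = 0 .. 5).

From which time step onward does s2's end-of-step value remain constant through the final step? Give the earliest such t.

t=0 Δ0: s1=0 s3=0 s7=1 s0=1 s2=1 s4=1 s5=0 clk=0 s6=1
  Δ1: clk:0→1
  Δ2: s3:0→1, s4:1→0
  (2Δ to stable)
t=1 Δ0: s1=0 s3=1 s7=1 s0=1 s2=1 s4=0 s5=0 clk=1 s6=1
  Δ1: clk:1→0
  (1Δ to stable)
t=2 Δ0: s1=0 s3=1 s7=1 s0=1 s2=1 s4=0 s5=0 clk=0 s6=1
  Δ1: s7:1→0, clk:0→1
  Δ2: s1:0→1, s3:1→0, s2:1→0
  (2Δ to stable)
t=3 Δ0: s1=1 s3=0 s7=0 s0=1 s2=0 s4=0 s5=0 clk=1 s6=1
  Δ1: clk:1→0
  (1Δ to stable)
t=4 Δ0: s1=1 s3=0 s7=0 s0=1 s2=0 s4=0 s5=0 clk=0 s6=1
  Δ1: clk:0→1
  Δ2: s0:1→0
  Δ3: s1:1→0
  Δ4: s6:1→0
  (4Δ to stable)
t=5 Δ0: s1=0 s3=0 s7=0 s0=0 s2=0 s4=0 s5=0 clk=1 s6=0
  Δ1: clk:1→0
  (1Δ to stable)

2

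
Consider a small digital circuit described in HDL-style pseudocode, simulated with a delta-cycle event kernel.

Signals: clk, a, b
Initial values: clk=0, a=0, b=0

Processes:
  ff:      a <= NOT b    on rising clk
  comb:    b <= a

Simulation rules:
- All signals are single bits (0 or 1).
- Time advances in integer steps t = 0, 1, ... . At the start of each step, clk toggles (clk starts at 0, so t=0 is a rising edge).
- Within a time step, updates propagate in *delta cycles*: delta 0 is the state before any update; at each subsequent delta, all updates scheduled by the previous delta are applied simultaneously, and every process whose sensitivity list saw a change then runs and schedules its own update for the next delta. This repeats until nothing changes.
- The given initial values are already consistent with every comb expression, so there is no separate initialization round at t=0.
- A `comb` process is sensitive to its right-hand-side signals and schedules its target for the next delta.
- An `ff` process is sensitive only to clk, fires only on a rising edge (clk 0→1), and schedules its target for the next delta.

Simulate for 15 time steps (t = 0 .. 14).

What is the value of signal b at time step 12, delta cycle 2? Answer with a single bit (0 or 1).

t0.Δ0 b=0 clk=0 a=0
t0.Δ1 b=0 clk=1 a=0
t0.Δ2 b=0 clk=1 a=1
t0.Δ3 b=1 clk=1 a=1
t1.Δ0 b=1 clk=1 a=1
t1.Δ1 b=1 clk=0 a=1
t2.Δ0 b=1 clk=0 a=1
t2.Δ1 b=1 clk=1 a=1
t2.Δ2 b=1 clk=1 a=0
t2.Δ3 b=0 clk=1 a=0
t3.Δ0 b=0 clk=1 a=0
t3.Δ1 b=0 clk=0 a=0
t4.Δ0 b=0 clk=0 a=0
t4.Δ1 b=0 clk=1 a=0
t4.Δ2 b=0 clk=1 a=1
t4.Δ3 b=1 clk=1 a=1
t5.Δ0 b=1 clk=1 a=1
t5.Δ1 b=1 clk=0 a=1
t6.Δ0 b=1 clk=0 a=1
t6.Δ1 b=1 clk=1 a=1
t6.Δ2 b=1 clk=1 a=0
t6.Δ3 b=0 clk=1 a=0
t7.Δ0 b=0 clk=1 a=0
t7.Δ1 b=0 clk=0 a=0
t8.Δ0 b=0 clk=0 a=0
t8.Δ1 b=0 clk=1 a=0
t8.Δ2 b=0 clk=1 a=1
t8.Δ3 b=1 clk=1 a=1
t9.Δ0 b=1 clk=1 a=1
t9.Δ1 b=1 clk=0 a=1
t10.Δ0 b=1 clk=0 a=1
t10.Δ1 b=1 clk=1 a=1
t10.Δ2 b=1 clk=1 a=0
t10.Δ3 b=0 clk=1 a=0
t11.Δ0 b=0 clk=1 a=0
t11.Δ1 b=0 clk=0 a=0
t12.Δ0 b=0 clk=0 a=0
t12.Δ1 b=0 clk=1 a=0
t12.Δ2 b=0 clk=1 a=1
t12.Δ3 b=1 clk=1 a=1
t13.Δ0 b=1 clk=1 a=1
t13.Δ1 b=1 clk=0 a=1
t14.Δ0 b=1 clk=0 a=1
t14.Δ1 b=1 clk=1 a=1
t14.Δ2 b=1 clk=1 a=0
t14.Δ3 b=0 clk=1 a=0

0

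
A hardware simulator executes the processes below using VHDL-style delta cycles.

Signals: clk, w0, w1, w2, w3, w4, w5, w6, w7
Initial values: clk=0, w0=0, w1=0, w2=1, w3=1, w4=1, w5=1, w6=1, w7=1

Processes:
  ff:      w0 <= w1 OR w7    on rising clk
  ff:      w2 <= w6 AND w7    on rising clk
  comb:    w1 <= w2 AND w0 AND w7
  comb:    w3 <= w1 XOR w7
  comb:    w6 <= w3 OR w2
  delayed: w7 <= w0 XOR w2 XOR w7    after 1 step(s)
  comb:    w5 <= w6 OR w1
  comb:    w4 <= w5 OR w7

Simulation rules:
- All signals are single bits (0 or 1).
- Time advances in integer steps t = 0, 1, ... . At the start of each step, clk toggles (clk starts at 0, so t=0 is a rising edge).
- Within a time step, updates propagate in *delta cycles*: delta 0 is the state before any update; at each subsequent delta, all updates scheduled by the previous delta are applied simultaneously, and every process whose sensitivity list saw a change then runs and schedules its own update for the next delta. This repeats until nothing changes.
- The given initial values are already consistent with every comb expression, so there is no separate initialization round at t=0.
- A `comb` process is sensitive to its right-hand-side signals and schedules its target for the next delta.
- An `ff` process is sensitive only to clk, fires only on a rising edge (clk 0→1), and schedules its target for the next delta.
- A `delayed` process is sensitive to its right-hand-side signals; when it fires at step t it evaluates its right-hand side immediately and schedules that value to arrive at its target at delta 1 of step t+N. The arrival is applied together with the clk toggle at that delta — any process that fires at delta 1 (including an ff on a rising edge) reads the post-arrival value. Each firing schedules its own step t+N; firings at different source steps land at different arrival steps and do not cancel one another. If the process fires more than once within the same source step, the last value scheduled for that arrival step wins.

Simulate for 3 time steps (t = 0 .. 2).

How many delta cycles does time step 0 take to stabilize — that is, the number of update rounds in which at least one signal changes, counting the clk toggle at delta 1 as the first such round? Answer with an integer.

4

t=0 Δ0: w1=0 w7=1 clk=0 w2=1 w6=1 w0=0 w4=1 w5=1 w3=1
  Δ1: clk:0→1
  Δ2: w0:0→1
  Δ3: w1:0→1
  Δ4: w3:1→0
  (4Δ to stable)
t=1 Δ0: w1=1 w7=1 clk=1 w2=1 w6=1 w0=1 w4=1 w5=1 w3=0
  Δ1: clk:1→0
  (1Δ to stable)
t=2 Δ0: w1=1 w7=1 clk=0 w2=1 w6=1 w0=1 w4=1 w5=1 w3=0
  Δ1: clk:0→1
  (1Δ to stable)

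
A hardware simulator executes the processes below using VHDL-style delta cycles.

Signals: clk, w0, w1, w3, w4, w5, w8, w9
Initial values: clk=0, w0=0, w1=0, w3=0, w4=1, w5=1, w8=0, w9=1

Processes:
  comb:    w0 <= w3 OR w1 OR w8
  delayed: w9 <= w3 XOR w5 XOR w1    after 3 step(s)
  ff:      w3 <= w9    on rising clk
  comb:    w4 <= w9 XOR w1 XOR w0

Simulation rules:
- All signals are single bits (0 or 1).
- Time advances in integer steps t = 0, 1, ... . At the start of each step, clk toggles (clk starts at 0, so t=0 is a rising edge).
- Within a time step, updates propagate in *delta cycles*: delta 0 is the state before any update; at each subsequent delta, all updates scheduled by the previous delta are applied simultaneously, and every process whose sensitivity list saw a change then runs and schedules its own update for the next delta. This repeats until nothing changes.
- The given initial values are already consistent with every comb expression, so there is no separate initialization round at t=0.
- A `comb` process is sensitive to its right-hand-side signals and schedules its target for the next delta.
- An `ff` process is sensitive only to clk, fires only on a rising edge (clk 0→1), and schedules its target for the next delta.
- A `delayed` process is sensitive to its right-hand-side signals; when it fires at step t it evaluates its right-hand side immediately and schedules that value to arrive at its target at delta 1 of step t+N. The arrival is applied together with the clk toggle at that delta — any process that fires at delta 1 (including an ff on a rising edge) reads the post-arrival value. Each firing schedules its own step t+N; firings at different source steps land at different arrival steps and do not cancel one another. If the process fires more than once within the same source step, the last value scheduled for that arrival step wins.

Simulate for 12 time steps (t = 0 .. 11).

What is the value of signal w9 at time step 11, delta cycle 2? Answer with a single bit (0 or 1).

0

t0.Δ0 w0=0 w3=0 w4=1 clk=0 w1=0 w9=1 w8=0 w5=1
t0.Δ1 w0=0 w3=0 w4=1 clk=1 w1=0 w9=1 w8=0 w5=1
t0.Δ2 w0=0 w3=1 w4=1 clk=1 w1=0 w9=1 w8=0 w5=1
t0.Δ3 w0=1 w3=1 w4=1 clk=1 w1=0 w9=1 w8=0 w5=1
t0.Δ4 w0=1 w3=1 w4=0 clk=1 w1=0 w9=1 w8=0 w5=1
t1.Δ0 w0=1 w3=1 w4=0 clk=1 w1=0 w9=1 w8=0 w5=1
t1.Δ1 w0=1 w3=1 w4=0 clk=0 w1=0 w9=1 w8=0 w5=1
t2.Δ0 w0=1 w3=1 w4=0 clk=0 w1=0 w9=1 w8=0 w5=1
t2.Δ1 w0=1 w3=1 w4=0 clk=1 w1=0 w9=1 w8=0 w5=1
t3.Δ0 w0=1 w3=1 w4=0 clk=1 w1=0 w9=1 w8=0 w5=1
t3.Δ1 w0=1 w3=1 w4=0 clk=0 w1=0 w9=0 w8=0 w5=1
t3.Δ2 w0=1 w3=1 w4=1 clk=0 w1=0 w9=0 w8=0 w5=1
t4.Δ0 w0=1 w3=1 w4=1 clk=0 w1=0 w9=0 w8=0 w5=1
t4.Δ1 w0=1 w3=1 w4=1 clk=1 w1=0 w9=0 w8=0 w5=1
t4.Δ2 w0=1 w3=0 w4=1 clk=1 w1=0 w9=0 w8=0 w5=1
t4.Δ3 w0=0 w3=0 w4=1 clk=1 w1=0 w9=0 w8=0 w5=1
t4.Δ4 w0=0 w3=0 w4=0 clk=1 w1=0 w9=0 w8=0 w5=1
t5.Δ0 w0=0 w3=0 w4=0 clk=1 w1=0 w9=0 w8=0 w5=1
t5.Δ1 w0=0 w3=0 w4=0 clk=0 w1=0 w9=0 w8=0 w5=1
t6.Δ0 w0=0 w3=0 w4=0 clk=0 w1=0 w9=0 w8=0 w5=1
t6.Δ1 w0=0 w3=0 w4=0 clk=1 w1=0 w9=0 w8=0 w5=1
t7.Δ0 w0=0 w3=0 w4=0 clk=1 w1=0 w9=0 w8=0 w5=1
t7.Δ1 w0=0 w3=0 w4=0 clk=0 w1=0 w9=1 w8=0 w5=1
t7.Δ2 w0=0 w3=0 w4=1 clk=0 w1=0 w9=1 w8=0 w5=1
t8.Δ0 w0=0 w3=0 w4=1 clk=0 w1=0 w9=1 w8=0 w5=1
t8.Δ1 w0=0 w3=0 w4=1 clk=1 w1=0 w9=1 w8=0 w5=1
t8.Δ2 w0=0 w3=1 w4=1 clk=1 w1=0 w9=1 w8=0 w5=1
t8.Δ3 w0=1 w3=1 w4=1 clk=1 w1=0 w9=1 w8=0 w5=1
t8.Δ4 w0=1 w3=1 w4=0 clk=1 w1=0 w9=1 w8=0 w5=1
t9.Δ0 w0=1 w3=1 w4=0 clk=1 w1=0 w9=1 w8=0 w5=1
t9.Δ1 w0=1 w3=1 w4=0 clk=0 w1=0 w9=1 w8=0 w5=1
t10.Δ0 w0=1 w3=1 w4=0 clk=0 w1=0 w9=1 w8=0 w5=1
t10.Δ1 w0=1 w3=1 w4=0 clk=1 w1=0 w9=1 w8=0 w5=1
t11.Δ0 w0=1 w3=1 w4=0 clk=1 w1=0 w9=1 w8=0 w5=1
t11.Δ1 w0=1 w3=1 w4=0 clk=0 w1=0 w9=0 w8=0 w5=1
t11.Δ2 w0=1 w3=1 w4=1 clk=0 w1=0 w9=0 w8=0 w5=1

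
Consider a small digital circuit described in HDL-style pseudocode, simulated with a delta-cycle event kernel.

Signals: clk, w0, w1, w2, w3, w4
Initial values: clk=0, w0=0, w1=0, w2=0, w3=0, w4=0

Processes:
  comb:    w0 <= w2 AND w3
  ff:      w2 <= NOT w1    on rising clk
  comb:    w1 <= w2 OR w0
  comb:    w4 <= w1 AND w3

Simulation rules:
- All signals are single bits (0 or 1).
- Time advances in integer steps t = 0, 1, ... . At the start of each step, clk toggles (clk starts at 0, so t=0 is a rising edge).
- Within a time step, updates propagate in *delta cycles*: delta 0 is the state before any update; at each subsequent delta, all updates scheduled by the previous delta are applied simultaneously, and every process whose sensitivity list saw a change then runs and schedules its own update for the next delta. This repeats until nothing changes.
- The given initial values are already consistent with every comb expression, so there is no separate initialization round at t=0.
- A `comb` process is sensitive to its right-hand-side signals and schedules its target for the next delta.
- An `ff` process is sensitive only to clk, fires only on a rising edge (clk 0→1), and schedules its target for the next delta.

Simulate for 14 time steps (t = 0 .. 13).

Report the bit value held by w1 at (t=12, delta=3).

t0.Δ0 clk=0 w0=0 w3=0 w4=0 w2=0 w1=0
t0.Δ1 clk=1 w0=0 w3=0 w4=0 w2=0 w1=0
t0.Δ2 clk=1 w0=0 w3=0 w4=0 w2=1 w1=0
t0.Δ3 clk=1 w0=0 w3=0 w4=0 w2=1 w1=1
t1.Δ0 clk=1 w0=0 w3=0 w4=0 w2=1 w1=1
t1.Δ1 clk=0 w0=0 w3=0 w4=0 w2=1 w1=1
t2.Δ0 clk=0 w0=0 w3=0 w4=0 w2=1 w1=1
t2.Δ1 clk=1 w0=0 w3=0 w4=0 w2=1 w1=1
t2.Δ2 clk=1 w0=0 w3=0 w4=0 w2=0 w1=1
t2.Δ3 clk=1 w0=0 w3=0 w4=0 w2=0 w1=0
t3.Δ0 clk=1 w0=0 w3=0 w4=0 w2=0 w1=0
t3.Δ1 clk=0 w0=0 w3=0 w4=0 w2=0 w1=0
t4.Δ0 clk=0 w0=0 w3=0 w4=0 w2=0 w1=0
t4.Δ1 clk=1 w0=0 w3=0 w4=0 w2=0 w1=0
t4.Δ2 clk=1 w0=0 w3=0 w4=0 w2=1 w1=0
t4.Δ3 clk=1 w0=0 w3=0 w4=0 w2=1 w1=1
t5.Δ0 clk=1 w0=0 w3=0 w4=0 w2=1 w1=1
t5.Δ1 clk=0 w0=0 w3=0 w4=0 w2=1 w1=1
t6.Δ0 clk=0 w0=0 w3=0 w4=0 w2=1 w1=1
t6.Δ1 clk=1 w0=0 w3=0 w4=0 w2=1 w1=1
t6.Δ2 clk=1 w0=0 w3=0 w4=0 w2=0 w1=1
t6.Δ3 clk=1 w0=0 w3=0 w4=0 w2=0 w1=0
t7.Δ0 clk=1 w0=0 w3=0 w4=0 w2=0 w1=0
t7.Δ1 clk=0 w0=0 w3=0 w4=0 w2=0 w1=0
t8.Δ0 clk=0 w0=0 w3=0 w4=0 w2=0 w1=0
t8.Δ1 clk=1 w0=0 w3=0 w4=0 w2=0 w1=0
t8.Δ2 clk=1 w0=0 w3=0 w4=0 w2=1 w1=0
t8.Δ3 clk=1 w0=0 w3=0 w4=0 w2=1 w1=1
t9.Δ0 clk=1 w0=0 w3=0 w4=0 w2=1 w1=1
t9.Δ1 clk=0 w0=0 w3=0 w4=0 w2=1 w1=1
t10.Δ0 clk=0 w0=0 w3=0 w4=0 w2=1 w1=1
t10.Δ1 clk=1 w0=0 w3=0 w4=0 w2=1 w1=1
t10.Δ2 clk=1 w0=0 w3=0 w4=0 w2=0 w1=1
t10.Δ3 clk=1 w0=0 w3=0 w4=0 w2=0 w1=0
t11.Δ0 clk=1 w0=0 w3=0 w4=0 w2=0 w1=0
t11.Δ1 clk=0 w0=0 w3=0 w4=0 w2=0 w1=0
t12.Δ0 clk=0 w0=0 w3=0 w4=0 w2=0 w1=0
t12.Δ1 clk=1 w0=0 w3=0 w4=0 w2=0 w1=0
t12.Δ2 clk=1 w0=0 w3=0 w4=0 w2=1 w1=0
t12.Δ3 clk=1 w0=0 w3=0 w4=0 w2=1 w1=1
t13.Δ0 clk=1 w0=0 w3=0 w4=0 w2=1 w1=1
t13.Δ1 clk=0 w0=0 w3=0 w4=0 w2=1 w1=1

1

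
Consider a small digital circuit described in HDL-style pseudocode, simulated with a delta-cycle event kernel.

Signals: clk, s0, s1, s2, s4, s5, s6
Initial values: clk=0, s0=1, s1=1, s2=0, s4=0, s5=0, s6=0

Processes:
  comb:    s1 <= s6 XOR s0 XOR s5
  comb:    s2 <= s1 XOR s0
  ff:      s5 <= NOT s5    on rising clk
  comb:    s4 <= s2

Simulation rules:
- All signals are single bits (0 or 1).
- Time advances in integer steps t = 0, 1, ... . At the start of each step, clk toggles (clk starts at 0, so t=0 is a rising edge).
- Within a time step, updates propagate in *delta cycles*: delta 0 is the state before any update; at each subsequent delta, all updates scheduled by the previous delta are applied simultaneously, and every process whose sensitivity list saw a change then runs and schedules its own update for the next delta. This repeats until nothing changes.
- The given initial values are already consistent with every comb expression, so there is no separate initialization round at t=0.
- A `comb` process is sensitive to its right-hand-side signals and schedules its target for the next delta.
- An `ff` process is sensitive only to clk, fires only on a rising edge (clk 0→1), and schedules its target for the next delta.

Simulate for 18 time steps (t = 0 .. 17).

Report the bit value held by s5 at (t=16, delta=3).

[bits: s4,s1,s6,s5,clk,s2,s0]
t=0: Δ0=0100001 Δ1=0100101 Δ2=0101101 Δ3=0001101 Δ4=0001111 Δ5=1001111 | 5Δ
t=1: Δ0=1001111 Δ1=1001011 | 1Δ
t=2: Δ0=1001011 Δ1=1001111 Δ2=1000111 Δ3=1100111 Δ4=1100101 Δ5=0100101 | 5Δ
t=3: Δ0=0100101 Δ1=0100001 | 1Δ
t=4: Δ0=0100001 Δ1=0100101 Δ2=0101101 Δ3=0001101 Δ4=0001111 Δ5=1001111 | 5Δ
t=5: Δ0=1001111 Δ1=1001011 | 1Δ
t=6: Δ0=1001011 Δ1=1001111 Δ2=1000111 Δ3=1100111 Δ4=1100101 Δ5=0100101 | 5Δ
t=7: Δ0=0100101 Δ1=0100001 | 1Δ
t=8: Δ0=0100001 Δ1=0100101 Δ2=0101101 Δ3=0001101 Δ4=0001111 Δ5=1001111 | 5Δ
t=9: Δ0=1001111 Δ1=1001011 | 1Δ
t=10: Δ0=1001011 Δ1=1001111 Δ2=1000111 Δ3=1100111 Δ4=1100101 Δ5=0100101 | 5Δ
t=11: Δ0=0100101 Δ1=0100001 | 1Δ
t=12: Δ0=0100001 Δ1=0100101 Δ2=0101101 Δ3=0001101 Δ4=0001111 Δ5=1001111 | 5Δ
t=13: Δ0=1001111 Δ1=1001011 | 1Δ
t=14: Δ0=1001011 Δ1=1001111 Δ2=1000111 Δ3=1100111 Δ4=1100101 Δ5=0100101 | 5Δ
t=15: Δ0=0100101 Δ1=0100001 | 1Δ
t=16: Δ0=0100001 Δ1=0100101 Δ2=0101101 Δ3=0001101 Δ4=0001111 Δ5=1001111 | 5Δ
t=17: Δ0=1001111 Δ1=1001011 | 1Δ

1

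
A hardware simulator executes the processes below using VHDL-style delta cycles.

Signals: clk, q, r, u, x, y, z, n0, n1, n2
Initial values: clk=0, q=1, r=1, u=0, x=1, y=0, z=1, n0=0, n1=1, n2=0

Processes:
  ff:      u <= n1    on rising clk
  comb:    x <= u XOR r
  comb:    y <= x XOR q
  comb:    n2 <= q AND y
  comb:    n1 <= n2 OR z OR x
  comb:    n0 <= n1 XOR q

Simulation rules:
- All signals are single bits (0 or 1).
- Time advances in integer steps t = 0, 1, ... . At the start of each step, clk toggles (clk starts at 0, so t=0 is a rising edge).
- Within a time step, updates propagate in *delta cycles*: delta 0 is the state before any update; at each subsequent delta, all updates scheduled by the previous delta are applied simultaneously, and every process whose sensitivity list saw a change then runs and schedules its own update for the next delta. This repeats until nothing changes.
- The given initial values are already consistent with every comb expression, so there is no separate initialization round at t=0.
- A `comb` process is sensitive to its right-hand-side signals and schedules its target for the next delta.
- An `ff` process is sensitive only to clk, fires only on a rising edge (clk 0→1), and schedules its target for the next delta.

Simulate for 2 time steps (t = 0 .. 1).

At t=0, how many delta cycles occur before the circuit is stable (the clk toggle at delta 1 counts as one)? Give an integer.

5

t=0 Δ0: z=1 clk=0 x=1 n2=0 u=0 q=1 y=0 r=1 n0=0 n1=1
  Δ1: clk:0→1
  Δ2: u:0→1
  Δ3: x:1→0
  Δ4: y:0→1
  Δ5: n2:0→1
  (5Δ to stable)
t=1 Δ0: z=1 clk=1 x=0 n2=1 u=1 q=1 y=1 r=1 n0=0 n1=1
  Δ1: clk:1→0
  (1Δ to stable)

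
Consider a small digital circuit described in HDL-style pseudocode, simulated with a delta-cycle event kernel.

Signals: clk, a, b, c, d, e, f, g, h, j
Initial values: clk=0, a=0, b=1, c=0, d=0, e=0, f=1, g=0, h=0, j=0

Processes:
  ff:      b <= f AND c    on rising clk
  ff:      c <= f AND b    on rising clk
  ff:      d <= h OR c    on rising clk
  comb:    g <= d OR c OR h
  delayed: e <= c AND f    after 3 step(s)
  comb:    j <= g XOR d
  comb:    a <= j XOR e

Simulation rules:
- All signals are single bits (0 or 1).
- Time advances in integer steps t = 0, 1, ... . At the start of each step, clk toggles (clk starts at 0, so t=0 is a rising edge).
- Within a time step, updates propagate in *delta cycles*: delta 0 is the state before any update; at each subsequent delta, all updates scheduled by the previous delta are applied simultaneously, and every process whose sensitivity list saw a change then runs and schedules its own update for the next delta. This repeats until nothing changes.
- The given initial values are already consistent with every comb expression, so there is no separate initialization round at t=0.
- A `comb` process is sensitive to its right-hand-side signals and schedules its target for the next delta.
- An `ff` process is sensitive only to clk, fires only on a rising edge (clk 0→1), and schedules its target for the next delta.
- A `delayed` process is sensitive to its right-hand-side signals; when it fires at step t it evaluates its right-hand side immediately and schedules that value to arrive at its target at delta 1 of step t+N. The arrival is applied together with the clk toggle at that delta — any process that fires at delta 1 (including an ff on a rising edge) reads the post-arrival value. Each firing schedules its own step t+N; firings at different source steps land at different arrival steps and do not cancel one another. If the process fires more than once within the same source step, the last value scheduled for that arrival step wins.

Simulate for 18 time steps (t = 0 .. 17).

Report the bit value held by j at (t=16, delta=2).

0

[bits: j,h,f,clk,c,d,b,e,g,a]
t=0: Δ0=0010001000 Δ1=0011001000 Δ2=0011100000 Δ3=0011100010 Δ4=1011100010 Δ5=1011100011 | 5Δ
t=1: Δ0=1011100011 Δ1=1010100011 | 1Δ
t=2: Δ0=1010100011 Δ1=1011100011 Δ2=1011011011 Δ3=0011011011 Δ4=0011011010 | 4Δ
t=3: Δ0=0011011010 Δ1=0010011110 Δ2=0010011111 | 2Δ
t=4: Δ0=0010011111 Δ1=0011011111 Δ2=0011100111 Δ3=1011100111 Δ4=1011100110 | 4Δ
t=5: Δ0=1011100110 Δ1=1010100010 Δ2=1010100011 | 2Δ
t=6: Δ0=1010100011 Δ1=1011100011 Δ2=1011011011 Δ3=0011011011 Δ4=0011011010 | 4Δ
t=7: Δ0=0011011010 Δ1=0010011110 Δ2=0010011111 | 2Δ
t=8: Δ0=0010011111 Δ1=0011011111 Δ2=0011100111 Δ3=1011100111 Δ4=1011100110 | 4Δ
t=9: Δ0=1011100110 Δ1=1010100010 Δ2=1010100011 | 2Δ
t=10: Δ0=1010100011 Δ1=1011100011 Δ2=1011011011 Δ3=0011011011 Δ4=0011011010 | 4Δ
t=11: Δ0=0011011010 Δ1=0010011110 Δ2=0010011111 | 2Δ
t=12: Δ0=0010011111 Δ1=0011011111 Δ2=0011100111 Δ3=1011100111 Δ4=1011100110 | 4Δ
t=13: Δ0=1011100110 Δ1=1010100010 Δ2=1010100011 | 2Δ
t=14: Δ0=1010100011 Δ1=1011100011 Δ2=1011011011 Δ3=0011011011 Δ4=0011011010 | 4Δ
t=15: Δ0=0011011010 Δ1=0010011110 Δ2=0010011111 | 2Δ
t=16: Δ0=0010011111 Δ1=0011011111 Δ2=0011100111 Δ3=1011100111 Δ4=1011100110 | 4Δ
t=17: Δ0=1011100110 Δ1=1010100010 Δ2=1010100011 | 2Δ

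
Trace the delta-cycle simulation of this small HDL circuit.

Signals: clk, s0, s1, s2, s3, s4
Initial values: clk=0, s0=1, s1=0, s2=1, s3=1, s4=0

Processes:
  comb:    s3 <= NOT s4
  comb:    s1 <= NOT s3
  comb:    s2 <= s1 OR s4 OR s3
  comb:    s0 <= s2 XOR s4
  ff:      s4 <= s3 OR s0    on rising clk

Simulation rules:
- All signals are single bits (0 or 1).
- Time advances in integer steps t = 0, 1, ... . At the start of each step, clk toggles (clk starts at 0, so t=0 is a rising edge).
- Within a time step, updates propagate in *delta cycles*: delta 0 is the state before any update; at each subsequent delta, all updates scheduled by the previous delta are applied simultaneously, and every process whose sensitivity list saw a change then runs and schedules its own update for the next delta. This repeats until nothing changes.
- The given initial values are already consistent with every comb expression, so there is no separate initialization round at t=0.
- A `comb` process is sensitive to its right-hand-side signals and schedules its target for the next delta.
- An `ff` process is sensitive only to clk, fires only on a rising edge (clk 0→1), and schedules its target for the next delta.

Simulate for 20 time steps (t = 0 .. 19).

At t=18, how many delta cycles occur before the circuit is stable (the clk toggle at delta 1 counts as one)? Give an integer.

[bits: clk,s4,s2,s1,s3,s0]
t=0: Δ0=001011 Δ1=101011 Δ2=111011 Δ3=111000 Δ4=111100 | 4Δ
t=1: Δ0=111100 Δ1=011100 | 1Δ
t=2: Δ0=011100 Δ1=111100 Δ2=101100 Δ3=101111 Δ4=101011 | 4Δ
t=3: Δ0=101011 Δ1=001011 | 1Δ
t=4: Δ0=001011 Δ1=101011 Δ2=111011 Δ3=111000 Δ4=111100 | 4Δ
t=5: Δ0=111100 Δ1=011100 | 1Δ
t=6: Δ0=011100 Δ1=111100 Δ2=101100 Δ3=101111 Δ4=101011 | 4Δ
t=7: Δ0=101011 Δ1=001011 | 1Δ
t=8: Δ0=001011 Δ1=101011 Δ2=111011 Δ3=111000 Δ4=111100 | 4Δ
t=9: Δ0=111100 Δ1=011100 | 1Δ
t=10: Δ0=011100 Δ1=111100 Δ2=101100 Δ3=101111 Δ4=101011 | 4Δ
t=11: Δ0=101011 Δ1=001011 | 1Δ
t=12: Δ0=001011 Δ1=101011 Δ2=111011 Δ3=111000 Δ4=111100 | 4Δ
t=13: Δ0=111100 Δ1=011100 | 1Δ
t=14: Δ0=011100 Δ1=111100 Δ2=101100 Δ3=101111 Δ4=101011 | 4Δ
t=15: Δ0=101011 Δ1=001011 | 1Δ
t=16: Δ0=001011 Δ1=101011 Δ2=111011 Δ3=111000 Δ4=111100 | 4Δ
t=17: Δ0=111100 Δ1=011100 | 1Δ
t=18: Δ0=011100 Δ1=111100 Δ2=101100 Δ3=101111 Δ4=101011 | 4Δ
t=19: Δ0=101011 Δ1=001011 | 1Δ

4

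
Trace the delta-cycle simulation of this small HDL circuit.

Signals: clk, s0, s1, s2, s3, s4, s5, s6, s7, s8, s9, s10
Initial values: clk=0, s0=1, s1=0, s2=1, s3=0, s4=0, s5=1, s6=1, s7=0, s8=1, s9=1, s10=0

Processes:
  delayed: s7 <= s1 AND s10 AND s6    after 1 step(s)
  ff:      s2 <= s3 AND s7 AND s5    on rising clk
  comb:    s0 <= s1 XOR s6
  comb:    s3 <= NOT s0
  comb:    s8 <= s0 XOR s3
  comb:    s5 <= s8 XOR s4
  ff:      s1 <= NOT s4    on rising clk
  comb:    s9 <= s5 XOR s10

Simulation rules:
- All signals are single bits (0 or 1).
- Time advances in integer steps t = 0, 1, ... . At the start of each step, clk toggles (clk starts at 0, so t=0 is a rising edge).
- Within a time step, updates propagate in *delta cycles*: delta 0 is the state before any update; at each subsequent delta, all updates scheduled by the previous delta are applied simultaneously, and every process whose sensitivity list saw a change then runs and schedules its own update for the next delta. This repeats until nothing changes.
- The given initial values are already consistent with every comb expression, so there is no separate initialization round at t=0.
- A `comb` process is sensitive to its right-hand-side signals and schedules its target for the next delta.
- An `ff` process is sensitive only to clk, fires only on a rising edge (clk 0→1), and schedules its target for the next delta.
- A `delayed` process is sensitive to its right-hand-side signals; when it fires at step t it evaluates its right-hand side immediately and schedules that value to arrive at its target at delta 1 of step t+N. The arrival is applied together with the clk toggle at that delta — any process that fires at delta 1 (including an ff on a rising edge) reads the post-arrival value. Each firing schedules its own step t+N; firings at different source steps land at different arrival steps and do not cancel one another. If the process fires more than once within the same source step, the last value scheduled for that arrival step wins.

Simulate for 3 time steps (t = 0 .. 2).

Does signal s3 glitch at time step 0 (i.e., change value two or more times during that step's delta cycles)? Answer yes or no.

[bits: s0,s5,s4,s1,s7,clk,s3,s8,s10,s2,s9,s6]
t=0: Δ0=110000010111 Δ1=110001010111 Δ2=110101010011 Δ3=010101010011 Δ4=010101100011 Δ5=000101110011 Δ6=010101110001 Δ7=010101110011 | 7Δ
t=1: Δ0=010101110011 Δ1=010100110011 | 1Δ
t=2: Δ0=010100110011 Δ1=010101110011 | 1Δ

no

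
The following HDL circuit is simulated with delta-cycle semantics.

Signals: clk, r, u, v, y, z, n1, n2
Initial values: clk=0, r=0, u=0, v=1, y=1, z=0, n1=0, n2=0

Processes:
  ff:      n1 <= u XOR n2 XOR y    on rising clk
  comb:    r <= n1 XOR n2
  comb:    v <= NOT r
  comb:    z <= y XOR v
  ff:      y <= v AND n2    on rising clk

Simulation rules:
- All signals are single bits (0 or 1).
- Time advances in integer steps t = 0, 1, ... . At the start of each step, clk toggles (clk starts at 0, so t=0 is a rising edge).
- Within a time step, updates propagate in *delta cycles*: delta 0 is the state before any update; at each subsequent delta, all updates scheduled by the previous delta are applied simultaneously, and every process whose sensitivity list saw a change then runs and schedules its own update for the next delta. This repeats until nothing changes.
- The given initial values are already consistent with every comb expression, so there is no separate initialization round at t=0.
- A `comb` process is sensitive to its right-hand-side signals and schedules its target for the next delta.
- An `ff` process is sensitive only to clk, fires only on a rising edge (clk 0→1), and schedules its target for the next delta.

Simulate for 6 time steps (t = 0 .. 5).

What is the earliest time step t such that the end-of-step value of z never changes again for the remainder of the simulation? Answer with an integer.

2

[bits: n1,y,z,n2,v,u,r,clk]
t=0: Δ0=01001000 Δ1=01001001 Δ2=10001001 Δ3=10101011 Δ4=10100011 Δ5=10000011 | 5Δ
t=1: Δ0=10000011 Δ1=10000010 | 1Δ
t=2: Δ0=10000010 Δ1=10000011 Δ2=00000011 Δ3=00000001 Δ4=00001001 Δ5=00101001 | 5Δ
t=3: Δ0=00101001 Δ1=00101000 | 1Δ
t=4: Δ0=00101000 Δ1=00101001 | 1Δ
t=5: Δ0=00101001 Δ1=00101000 | 1Δ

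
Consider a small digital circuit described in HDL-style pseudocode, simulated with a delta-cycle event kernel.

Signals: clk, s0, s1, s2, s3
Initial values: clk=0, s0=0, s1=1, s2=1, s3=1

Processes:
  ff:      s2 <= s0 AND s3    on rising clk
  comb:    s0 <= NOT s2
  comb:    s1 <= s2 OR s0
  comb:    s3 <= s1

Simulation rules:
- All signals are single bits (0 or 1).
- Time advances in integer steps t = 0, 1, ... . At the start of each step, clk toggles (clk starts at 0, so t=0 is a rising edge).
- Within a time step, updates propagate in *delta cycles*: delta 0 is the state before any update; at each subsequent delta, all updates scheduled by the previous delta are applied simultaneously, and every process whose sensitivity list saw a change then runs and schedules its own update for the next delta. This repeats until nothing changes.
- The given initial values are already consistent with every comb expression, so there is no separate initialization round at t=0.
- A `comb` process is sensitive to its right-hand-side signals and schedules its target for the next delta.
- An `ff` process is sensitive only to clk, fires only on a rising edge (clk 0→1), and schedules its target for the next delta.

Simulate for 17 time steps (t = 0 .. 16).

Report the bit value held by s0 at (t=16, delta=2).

t=0 Δ0: s1=1 clk=0 s2=1 s3=1 s0=0
  Δ1: clk:0→1
  Δ2: s2:1→0
  Δ3: s1:1→0, s0:0→1
  Δ4: s1:0→1, s3:1→0
  Δ5: s3:0→1
  (5Δ to stable)
t=1 Δ0: s1=1 clk=1 s2=0 s3=1 s0=1
  Δ1: clk:1→0
  (1Δ to stable)
t=2 Δ0: s1=1 clk=0 s2=0 s3=1 s0=1
  Δ1: clk:0→1
  Δ2: s2:0→1
  Δ3: s0:1→0
  (3Δ to stable)
t=3 Δ0: s1=1 clk=1 s2=1 s3=1 s0=0
  Δ1: clk:1→0
  (1Δ to stable)
t=4 Δ0: s1=1 clk=0 s2=1 s3=1 s0=0
  Δ1: clk:0→1
  Δ2: s2:1→0
  Δ3: s1:1→0, s0:0→1
  Δ4: s1:0→1, s3:1→0
  Δ5: s3:0→1
  (5Δ to stable)
t=5 Δ0: s1=1 clk=1 s2=0 s3=1 s0=1
  Δ1: clk:1→0
  (1Δ to stable)
t=6 Δ0: s1=1 clk=0 s2=0 s3=1 s0=1
  Δ1: clk:0→1
  Δ2: s2:0→1
  Δ3: s0:1→0
  (3Δ to stable)
t=7 Δ0: s1=1 clk=1 s2=1 s3=1 s0=0
  Δ1: clk:1→0
  (1Δ to stable)
t=8 Δ0: s1=1 clk=0 s2=1 s3=1 s0=0
  Δ1: clk:0→1
  Δ2: s2:1→0
  Δ3: s1:1→0, s0:0→1
  Δ4: s1:0→1, s3:1→0
  Δ5: s3:0→1
  (5Δ to stable)
t=9 Δ0: s1=1 clk=1 s2=0 s3=1 s0=1
  Δ1: clk:1→0
  (1Δ to stable)
t=10 Δ0: s1=1 clk=0 s2=0 s3=1 s0=1
  Δ1: clk:0→1
  Δ2: s2:0→1
  Δ3: s0:1→0
  (3Δ to stable)
t=11 Δ0: s1=1 clk=1 s2=1 s3=1 s0=0
  Δ1: clk:1→0
  (1Δ to stable)
t=12 Δ0: s1=1 clk=0 s2=1 s3=1 s0=0
  Δ1: clk:0→1
  Δ2: s2:1→0
  Δ3: s1:1→0, s0:0→1
  Δ4: s1:0→1, s3:1→0
  Δ5: s3:0→1
  (5Δ to stable)
t=13 Δ0: s1=1 clk=1 s2=0 s3=1 s0=1
  Δ1: clk:1→0
  (1Δ to stable)
t=14 Δ0: s1=1 clk=0 s2=0 s3=1 s0=1
  Δ1: clk:0→1
  Δ2: s2:0→1
  Δ3: s0:1→0
  (3Δ to stable)
t=15 Δ0: s1=1 clk=1 s2=1 s3=1 s0=0
  Δ1: clk:1→0
  (1Δ to stable)
t=16 Δ0: s1=1 clk=0 s2=1 s3=1 s0=0
  Δ1: clk:0→1
  Δ2: s2:1→0
  Δ3: s1:1→0, s0:0→1
  Δ4: s1:0→1, s3:1→0
  Δ5: s3:0→1
  (5Δ to stable)

0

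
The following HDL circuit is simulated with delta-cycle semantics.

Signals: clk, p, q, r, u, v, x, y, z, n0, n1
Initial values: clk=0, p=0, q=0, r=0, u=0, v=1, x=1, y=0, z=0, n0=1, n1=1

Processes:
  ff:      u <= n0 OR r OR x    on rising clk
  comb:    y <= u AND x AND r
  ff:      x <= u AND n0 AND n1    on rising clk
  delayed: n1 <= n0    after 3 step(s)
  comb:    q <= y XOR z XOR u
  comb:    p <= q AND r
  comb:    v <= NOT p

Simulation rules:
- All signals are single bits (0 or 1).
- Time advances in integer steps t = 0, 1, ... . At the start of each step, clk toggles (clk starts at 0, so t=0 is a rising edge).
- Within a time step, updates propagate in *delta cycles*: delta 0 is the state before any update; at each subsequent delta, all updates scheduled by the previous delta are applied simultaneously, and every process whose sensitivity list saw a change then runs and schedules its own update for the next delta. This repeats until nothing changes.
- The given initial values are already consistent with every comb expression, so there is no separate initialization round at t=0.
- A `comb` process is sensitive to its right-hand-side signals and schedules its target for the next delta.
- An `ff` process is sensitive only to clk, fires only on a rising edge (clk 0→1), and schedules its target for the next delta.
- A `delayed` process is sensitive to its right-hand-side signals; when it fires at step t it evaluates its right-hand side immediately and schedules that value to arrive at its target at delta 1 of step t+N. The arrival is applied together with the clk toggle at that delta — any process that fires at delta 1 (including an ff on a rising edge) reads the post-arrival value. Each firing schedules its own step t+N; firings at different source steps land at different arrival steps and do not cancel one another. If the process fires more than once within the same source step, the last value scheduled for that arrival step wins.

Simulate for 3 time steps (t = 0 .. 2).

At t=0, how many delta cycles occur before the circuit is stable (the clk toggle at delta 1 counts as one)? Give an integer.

3

t0.Δ0 clk=0 n0=1 q=0 n1=1 r=0 z=0 p=0 u=0 v=1 y=0 x=1
t0.Δ1 clk=1 n0=1 q=0 n1=1 r=0 z=0 p=0 u=0 v=1 y=0 x=1
t0.Δ2 clk=1 n0=1 q=0 n1=1 r=0 z=0 p=0 u=1 v=1 y=0 x=0
t0.Δ3 clk=1 n0=1 q=1 n1=1 r=0 z=0 p=0 u=1 v=1 y=0 x=0
t1.Δ0 clk=1 n0=1 q=1 n1=1 r=0 z=0 p=0 u=1 v=1 y=0 x=0
t1.Δ1 clk=0 n0=1 q=1 n1=1 r=0 z=0 p=0 u=1 v=1 y=0 x=0
t2.Δ0 clk=0 n0=1 q=1 n1=1 r=0 z=0 p=0 u=1 v=1 y=0 x=0
t2.Δ1 clk=1 n0=1 q=1 n1=1 r=0 z=0 p=0 u=1 v=1 y=0 x=0
t2.Δ2 clk=1 n0=1 q=1 n1=1 r=0 z=0 p=0 u=1 v=1 y=0 x=1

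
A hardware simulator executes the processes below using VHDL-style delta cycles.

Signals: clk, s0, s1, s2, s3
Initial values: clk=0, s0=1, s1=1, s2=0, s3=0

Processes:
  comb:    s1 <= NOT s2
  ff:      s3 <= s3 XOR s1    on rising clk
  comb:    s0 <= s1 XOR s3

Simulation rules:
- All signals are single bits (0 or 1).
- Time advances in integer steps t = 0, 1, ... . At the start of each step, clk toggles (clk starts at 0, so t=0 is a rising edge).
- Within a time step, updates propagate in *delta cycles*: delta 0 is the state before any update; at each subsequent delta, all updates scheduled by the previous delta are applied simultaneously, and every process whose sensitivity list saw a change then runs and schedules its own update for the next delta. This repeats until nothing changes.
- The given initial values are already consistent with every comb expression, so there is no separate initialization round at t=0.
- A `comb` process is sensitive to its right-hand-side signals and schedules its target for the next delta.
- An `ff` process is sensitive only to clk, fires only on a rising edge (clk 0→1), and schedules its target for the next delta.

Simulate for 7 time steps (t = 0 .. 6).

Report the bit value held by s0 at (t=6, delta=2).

t0.Δ0 s3=0 s0=1 clk=0 s1=1 s2=0
t0.Δ1 s3=0 s0=1 clk=1 s1=1 s2=0
t0.Δ2 s3=1 s0=1 clk=1 s1=1 s2=0
t0.Δ3 s3=1 s0=0 clk=1 s1=1 s2=0
t1.Δ0 s3=1 s0=0 clk=1 s1=1 s2=0
t1.Δ1 s3=1 s0=0 clk=0 s1=1 s2=0
t2.Δ0 s3=1 s0=0 clk=0 s1=1 s2=0
t2.Δ1 s3=1 s0=0 clk=1 s1=1 s2=0
t2.Δ2 s3=0 s0=0 clk=1 s1=1 s2=0
t2.Δ3 s3=0 s0=1 clk=1 s1=1 s2=0
t3.Δ0 s3=0 s0=1 clk=1 s1=1 s2=0
t3.Δ1 s3=0 s0=1 clk=0 s1=1 s2=0
t4.Δ0 s3=0 s0=1 clk=0 s1=1 s2=0
t4.Δ1 s3=0 s0=1 clk=1 s1=1 s2=0
t4.Δ2 s3=1 s0=1 clk=1 s1=1 s2=0
t4.Δ3 s3=1 s0=0 clk=1 s1=1 s2=0
t5.Δ0 s3=1 s0=0 clk=1 s1=1 s2=0
t5.Δ1 s3=1 s0=0 clk=0 s1=1 s2=0
t6.Δ0 s3=1 s0=0 clk=0 s1=1 s2=0
t6.Δ1 s3=1 s0=0 clk=1 s1=1 s2=0
t6.Δ2 s3=0 s0=0 clk=1 s1=1 s2=0
t6.Δ3 s3=0 s0=1 clk=1 s1=1 s2=0

0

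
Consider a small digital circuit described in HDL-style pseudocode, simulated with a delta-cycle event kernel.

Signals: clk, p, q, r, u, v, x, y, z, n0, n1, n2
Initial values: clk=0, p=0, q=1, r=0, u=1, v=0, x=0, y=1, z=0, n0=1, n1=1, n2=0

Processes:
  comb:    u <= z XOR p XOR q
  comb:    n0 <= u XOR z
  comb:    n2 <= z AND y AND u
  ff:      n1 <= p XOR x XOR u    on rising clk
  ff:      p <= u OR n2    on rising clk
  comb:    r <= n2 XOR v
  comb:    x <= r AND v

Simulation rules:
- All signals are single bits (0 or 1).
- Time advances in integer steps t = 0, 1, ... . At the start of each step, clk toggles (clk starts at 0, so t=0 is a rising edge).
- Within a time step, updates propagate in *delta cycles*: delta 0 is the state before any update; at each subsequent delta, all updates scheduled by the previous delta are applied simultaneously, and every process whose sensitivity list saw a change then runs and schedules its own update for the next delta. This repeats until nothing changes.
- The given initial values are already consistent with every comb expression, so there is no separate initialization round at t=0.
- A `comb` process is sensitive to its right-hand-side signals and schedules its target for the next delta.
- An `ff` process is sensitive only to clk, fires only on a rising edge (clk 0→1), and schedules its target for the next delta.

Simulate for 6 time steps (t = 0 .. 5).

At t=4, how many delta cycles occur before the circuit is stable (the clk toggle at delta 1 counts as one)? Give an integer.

[bits: n0,y,p,u,x,z,n2,v,n1,clk,q,r]
t=0: Δ0=110100001010 Δ1=110100001110 Δ2=111100001110 Δ3=111000001110 Δ4=011000001110 | 4Δ
t=1: Δ0=011000001110 Δ1=011000001010 | 1Δ
t=2: Δ0=011000001010 Δ1=011000001110 Δ2=010000001110 Δ3=010100001110 Δ4=110100001110 | 4Δ
t=3: Δ0=110100001110 Δ1=110100001010 | 1Δ
t=4: Δ0=110100001010 Δ1=110100001110 Δ2=111100001110 Δ3=111000001110 Δ4=011000001110 | 4Δ
t=5: Δ0=011000001110 Δ1=011000001010 | 1Δ

4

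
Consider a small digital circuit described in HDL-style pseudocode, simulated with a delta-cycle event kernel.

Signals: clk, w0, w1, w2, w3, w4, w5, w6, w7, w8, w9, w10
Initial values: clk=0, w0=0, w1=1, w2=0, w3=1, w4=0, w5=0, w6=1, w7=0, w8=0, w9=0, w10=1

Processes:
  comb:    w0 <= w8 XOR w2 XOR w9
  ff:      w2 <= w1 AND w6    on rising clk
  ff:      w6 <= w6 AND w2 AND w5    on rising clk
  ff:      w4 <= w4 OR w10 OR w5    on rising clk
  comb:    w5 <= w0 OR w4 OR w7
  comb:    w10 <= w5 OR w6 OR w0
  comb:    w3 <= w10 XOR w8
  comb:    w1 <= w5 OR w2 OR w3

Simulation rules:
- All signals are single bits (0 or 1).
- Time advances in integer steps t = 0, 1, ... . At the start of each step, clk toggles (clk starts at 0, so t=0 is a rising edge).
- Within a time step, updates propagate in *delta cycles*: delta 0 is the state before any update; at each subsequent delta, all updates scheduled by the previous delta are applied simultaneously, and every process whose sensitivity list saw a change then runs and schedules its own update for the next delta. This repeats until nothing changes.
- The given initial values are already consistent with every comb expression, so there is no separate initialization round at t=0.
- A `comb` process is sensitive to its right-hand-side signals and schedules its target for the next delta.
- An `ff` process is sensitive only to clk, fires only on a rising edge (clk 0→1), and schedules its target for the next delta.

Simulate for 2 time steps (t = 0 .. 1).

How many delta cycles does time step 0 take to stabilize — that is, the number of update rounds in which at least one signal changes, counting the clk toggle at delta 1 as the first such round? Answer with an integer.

5

[bits: w6,w2,w9,w1,w3,w7,w0,w8,w5,w4,clk,w10]
t=0: Δ0=100110000001 Δ1=100110000011 Δ2=010110000111 Δ3=010110101110 Δ4=010100101111 Δ5=010110101111 | 5Δ
t=1: Δ0=010110101111 Δ1=010110101101 | 1Δ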